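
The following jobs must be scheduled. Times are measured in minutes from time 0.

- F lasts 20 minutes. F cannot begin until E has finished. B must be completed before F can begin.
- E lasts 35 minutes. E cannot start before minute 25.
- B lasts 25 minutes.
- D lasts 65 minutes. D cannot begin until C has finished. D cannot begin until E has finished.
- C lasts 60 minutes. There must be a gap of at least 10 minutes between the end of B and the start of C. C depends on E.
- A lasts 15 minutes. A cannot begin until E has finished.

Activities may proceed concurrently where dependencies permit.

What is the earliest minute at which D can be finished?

185

E cannot begin until its own release at minute 25. It runs from minute 25 to 25 + 35 = minute 60.
B can start immediately at minute 0; it finishes at minute 25.
C cannot start until B (finishes minute 25, plus 10-minute gap → minute 35); E (finishes minute 60). The controlling bound is minute 60, so C finishes at 60 + 60 = minute 120.
D needs all of C (finishes minute 120); E (finishes minute 60). That puts its earliest start at minute 120; it finishes at 120 + 65 = minute 185.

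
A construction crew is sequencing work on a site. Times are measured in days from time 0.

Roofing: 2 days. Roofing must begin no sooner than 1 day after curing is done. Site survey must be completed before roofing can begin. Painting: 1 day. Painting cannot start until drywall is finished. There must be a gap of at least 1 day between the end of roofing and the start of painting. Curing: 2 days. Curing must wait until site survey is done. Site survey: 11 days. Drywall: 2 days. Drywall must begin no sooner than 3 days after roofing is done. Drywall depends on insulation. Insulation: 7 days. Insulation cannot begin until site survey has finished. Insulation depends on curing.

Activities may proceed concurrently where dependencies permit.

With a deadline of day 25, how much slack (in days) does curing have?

Nothing blocks site survey, so it runs from day 0 to day 11.
Curing cannot begin until site survey (finishes day 11). It runs from day 11 to 11 + 2 = day 13.

Working backward from the deadline:
Painting has no dependents, so it just needs to finish by day 25. Starting by 25 − 1 = day 24 achieves that.
Since painting (must start by day 24) depends on it, drywall must finish by day 24. Backing off its 2-day duration gives a latest start of day 22.
Roofing must finish in time for drywall (must start by day 22, minus 3-day gap → day 19); painting (must start by day 24, minus 1-day gap → day 23). The tightest is day 19, so roofing must start by 19 − 2 = day 17.
Insulation has to be done before drywall (must start by day 22). That means finishing by day 22, i.e. starting by 22 − 7 = day 15.
For curing: roofing (must start by day 17, minus 1-day gap → day 16); insulation (must start by day 15). The most restrictive is day 15; with a 2-day duration, curing must start by day 13.
So curing can start as early as day 11 and as late as day 13, giving 13 − 11 = 2 days of slack.

2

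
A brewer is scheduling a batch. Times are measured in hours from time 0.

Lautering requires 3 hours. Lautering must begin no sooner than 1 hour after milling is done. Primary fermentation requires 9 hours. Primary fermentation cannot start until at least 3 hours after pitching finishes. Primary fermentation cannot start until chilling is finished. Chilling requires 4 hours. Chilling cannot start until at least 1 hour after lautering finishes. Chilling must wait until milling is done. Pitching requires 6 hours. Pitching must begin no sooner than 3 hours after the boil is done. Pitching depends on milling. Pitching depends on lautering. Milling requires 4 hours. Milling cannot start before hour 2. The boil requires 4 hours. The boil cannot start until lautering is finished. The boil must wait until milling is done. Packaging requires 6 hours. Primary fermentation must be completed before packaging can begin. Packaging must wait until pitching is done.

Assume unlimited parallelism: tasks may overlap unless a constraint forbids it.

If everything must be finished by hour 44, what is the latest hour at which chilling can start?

Packaging has no dependents, so it just needs to finish by hour 44. Starting by 44 − 6 = hour 38 achieves that.
Primary fermentation has to be done before packaging (must start by hour 38). That means finishing by hour 38, i.e. starting by 38 − 9 = hour 29.
Chilling feeds into primary fermentation (must start by hour 29); so chilling must finish by hour 29 and therefore start by hour 25.

25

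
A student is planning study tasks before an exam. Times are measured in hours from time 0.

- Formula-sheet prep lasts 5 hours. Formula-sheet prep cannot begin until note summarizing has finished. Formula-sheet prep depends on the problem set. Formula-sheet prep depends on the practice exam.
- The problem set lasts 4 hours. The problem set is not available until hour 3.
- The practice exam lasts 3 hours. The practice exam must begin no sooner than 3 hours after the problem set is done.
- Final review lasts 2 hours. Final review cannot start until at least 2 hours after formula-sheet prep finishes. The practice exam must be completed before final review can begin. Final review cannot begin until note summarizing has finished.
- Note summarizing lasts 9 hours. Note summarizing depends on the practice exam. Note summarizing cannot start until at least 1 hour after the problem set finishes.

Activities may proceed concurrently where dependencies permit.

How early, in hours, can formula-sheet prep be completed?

27

The problem set waits on its own release at hour 3, so it starts at hour 3 and finishes at 3 + 4 = hour 7.
The practice exam cannot begin until the problem set (finishes hour 7, plus 3-hour gap → hour 10). It runs from hour 10 to 10 + 3 = hour 13.
Note summarizing has to wait for the practice exam (finishes hour 13); the problem set (finishes hour 7, plus 1-hour gap → hour 8). The latest of these is hour 13, so note summarizing runs hour 13 to 13 + 9 = hour 22.
Formula-sheet prep has to wait for note summarizing (finishes hour 22); the problem set (finishes hour 7); the practice exam (finishes hour 13). The latest of these is hour 22, so formula-sheet prep runs hour 22 to 22 + 5 = hour 27.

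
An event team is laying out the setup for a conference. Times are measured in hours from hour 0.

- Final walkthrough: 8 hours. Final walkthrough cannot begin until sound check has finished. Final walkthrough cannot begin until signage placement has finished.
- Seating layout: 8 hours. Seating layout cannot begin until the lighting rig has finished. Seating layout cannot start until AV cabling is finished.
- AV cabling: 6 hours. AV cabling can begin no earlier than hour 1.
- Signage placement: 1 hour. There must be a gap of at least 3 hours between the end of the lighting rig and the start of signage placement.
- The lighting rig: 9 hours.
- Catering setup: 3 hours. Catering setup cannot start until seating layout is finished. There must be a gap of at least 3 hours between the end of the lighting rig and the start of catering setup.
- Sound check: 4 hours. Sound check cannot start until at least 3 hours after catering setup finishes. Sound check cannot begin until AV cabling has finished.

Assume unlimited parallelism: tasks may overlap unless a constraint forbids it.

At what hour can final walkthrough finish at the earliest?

AV cabling waits on its own release at hour 1, so it starts at hour 1 and finishes at 1 + 6 = hour 7.
Nothing blocks the lighting rig, so it runs from hour 0 to hour 9.
Signage placement cannot begin until the lighting rig (finishes hour 9, plus 3-hour gap → hour 12). It runs from hour 12 to 12 + 1 = hour 13.
Seating layout needs all of the lighting rig (finishes hour 9); AV cabling (finishes hour 7). That puts its earliest start at hour 9; it finishes at 9 + 8 = hour 17.
Catering setup has to wait for seating layout (finishes hour 17); the lighting rig (finishes hour 9, plus 3-hour gap → hour 12). The latest of these is hour 17, so catering setup runs hour 17 to 17 + 3 = hour 20.
Sound check needs all of catering setup (finishes hour 20, plus 3-hour gap → hour 23); AV cabling (finishes hour 7). That puts its earliest start at hour 23; it finishes at 23 + 4 = hour 27.
Final walkthrough needs all of sound check (finishes hour 27); signage placement (finishes hour 13). That puts its earliest start at hour 27; it finishes at 27 + 8 = hour 35.

35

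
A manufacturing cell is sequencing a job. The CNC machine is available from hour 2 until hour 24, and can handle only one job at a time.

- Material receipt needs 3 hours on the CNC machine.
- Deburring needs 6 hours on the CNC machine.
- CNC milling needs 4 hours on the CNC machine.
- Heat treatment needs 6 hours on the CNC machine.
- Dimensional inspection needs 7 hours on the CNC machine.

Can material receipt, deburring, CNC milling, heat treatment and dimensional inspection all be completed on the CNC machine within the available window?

The CNC machine window is 24 − 2 = 22 hours.
Running back to back, the jobs need 3 + 6 + 4 + 6 + 7 = 26 hours on the CNC machine.
Since 26 > 22, they cannot all fit.

No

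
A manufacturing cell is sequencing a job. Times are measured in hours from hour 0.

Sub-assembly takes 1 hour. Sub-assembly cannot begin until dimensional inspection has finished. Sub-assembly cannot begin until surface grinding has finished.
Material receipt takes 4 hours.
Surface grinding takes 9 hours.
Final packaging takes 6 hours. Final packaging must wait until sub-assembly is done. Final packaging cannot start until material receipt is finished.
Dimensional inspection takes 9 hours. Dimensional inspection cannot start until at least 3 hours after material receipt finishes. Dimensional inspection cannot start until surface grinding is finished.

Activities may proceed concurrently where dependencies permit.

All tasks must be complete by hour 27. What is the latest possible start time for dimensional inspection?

Nothing follows final packaging; the deadline of hour 27 is its only limit. It must start by 27 − 6 = hour 21.
Sub-assembly has to be done before final packaging (must start by hour 21). That means finishing by hour 21, i.e. starting by 21 − 1 = hour 20.
Dimensional inspection has to be done before sub-assembly (must start by hour 20). That means finishing by hour 20, i.e. starting by 20 − 9 = hour 11.

11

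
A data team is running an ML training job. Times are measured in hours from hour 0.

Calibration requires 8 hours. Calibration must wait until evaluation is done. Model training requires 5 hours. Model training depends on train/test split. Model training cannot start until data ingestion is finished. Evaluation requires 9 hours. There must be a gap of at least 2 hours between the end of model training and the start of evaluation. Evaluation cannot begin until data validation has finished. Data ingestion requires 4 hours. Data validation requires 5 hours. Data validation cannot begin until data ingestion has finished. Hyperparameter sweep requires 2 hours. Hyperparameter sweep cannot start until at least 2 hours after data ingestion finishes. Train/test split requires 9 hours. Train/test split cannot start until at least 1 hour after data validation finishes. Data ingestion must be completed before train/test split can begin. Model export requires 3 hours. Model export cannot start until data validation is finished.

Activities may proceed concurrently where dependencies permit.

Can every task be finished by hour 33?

No

Data ingestion has no prerequisites, so it starts at hour 0 and finishes at hour 4.
Hyperparameter sweep waits on data ingestion (finishes hour 4, plus 2-hour gap → hour 6), so it starts at hour 6 and finishes at 6 + 2 = hour 8.
Data validation cannot begin until data ingestion (finishes hour 4). It runs from hour 4 to 4 + 5 = hour 9.
After data validation (finishes hour 9), model export can start at hour 9 and finishes at hour 12.
Train/test split needs all of data validation (finishes hour 9, plus 1-hour gap → hour 10); data ingestion (finishes hour 4). That puts its earliest start at hour 10; it finishes at 10 + 9 = hour 19.
Model training needs all of train/test split (finishes hour 19); data ingestion (finishes hour 4). That puts its earliest start at hour 19; it finishes at 19 + 5 = hour 24.
Evaluation cannot start until model training (finishes hour 24, plus 2-hour gap → hour 26); data validation (finishes hour 9). The controlling bound is hour 26, so evaluation finishes at 26 + 9 = hour 35.
After evaluation (finishes hour 35), calibration can start at hour 35 and finishes at hour 43.
The earliest everything can be done is hour 43, which is after the deadline of 33, so it is not possible.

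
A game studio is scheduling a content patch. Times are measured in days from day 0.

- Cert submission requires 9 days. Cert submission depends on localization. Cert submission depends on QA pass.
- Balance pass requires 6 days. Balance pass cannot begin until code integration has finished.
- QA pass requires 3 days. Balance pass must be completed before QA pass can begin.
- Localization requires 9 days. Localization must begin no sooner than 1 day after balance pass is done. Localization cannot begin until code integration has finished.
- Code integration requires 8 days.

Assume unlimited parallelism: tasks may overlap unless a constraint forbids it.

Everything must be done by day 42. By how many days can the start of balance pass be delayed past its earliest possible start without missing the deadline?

9

Code integration has no prerequisites, so it starts at day 0 and finishes at day 8.
Balance pass cannot begin until code integration (finishes day 8). It runs from day 8 to 8 + 6 = day 14.

Working backward from the deadline:
Cert submission has no dependents, so it just needs to finish by day 42. Starting by 42 − 9 = day 33 achieves that.
Since cert submission (must start by day 33) depends on it, localization must finish by day 33. Backing off its 9-day duration gives a latest start of day 24.
QA pass feeds into cert submission (must start by day 33); so QA pass must finish by day 33 and therefore start by day 30.
Balance pass has several dependents: localization (must start by day 24, minus 1-day gap → day 23); QA pass (must start by day 30). The earliest of those limits is day 23, so balance pass must start by 23 − 6 = day 17.
So balance pass can start as early as day 8 and as late as day 17, giving 17 − 8 = 9 days of slack.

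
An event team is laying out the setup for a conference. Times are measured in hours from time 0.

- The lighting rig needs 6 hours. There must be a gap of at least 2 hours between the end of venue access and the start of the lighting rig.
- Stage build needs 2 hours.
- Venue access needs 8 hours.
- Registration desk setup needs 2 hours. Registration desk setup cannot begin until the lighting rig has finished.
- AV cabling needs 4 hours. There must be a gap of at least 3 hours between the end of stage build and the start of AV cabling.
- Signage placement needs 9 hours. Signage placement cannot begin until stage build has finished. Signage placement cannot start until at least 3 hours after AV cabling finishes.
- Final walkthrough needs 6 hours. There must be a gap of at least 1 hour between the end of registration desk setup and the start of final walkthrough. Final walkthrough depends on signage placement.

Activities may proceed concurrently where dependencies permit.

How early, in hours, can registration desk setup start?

Nothing blocks venue access, so it runs from hour 0 to hour 8.
The lighting rig waits on venue access (finishes hour 8, plus 2-hour gap → hour 10), so it starts at hour 10 and finishes at 10 + 6 = hour 16.
Registration desk setup waits on the lighting rig (finishes hour 16), so the earliest it can start is hour 16.

16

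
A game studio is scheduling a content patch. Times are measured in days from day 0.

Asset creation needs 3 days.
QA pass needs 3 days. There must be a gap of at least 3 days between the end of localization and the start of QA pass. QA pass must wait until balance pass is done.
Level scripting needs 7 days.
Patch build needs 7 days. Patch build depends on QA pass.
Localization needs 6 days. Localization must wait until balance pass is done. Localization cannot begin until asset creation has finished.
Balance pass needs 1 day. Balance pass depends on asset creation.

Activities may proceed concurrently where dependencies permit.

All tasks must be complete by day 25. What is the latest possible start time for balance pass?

Patch build has no dependents, so it just needs to finish by day 25. Starting by 25 − 7 = day 18 achieves that.
Since patch build (must start by day 18) depends on it, QA pass must finish by day 18. Backing off its 3-day duration gives a latest start of day 15.
Localization has to be done before QA pass (must start by day 15, minus 3-day gap → day 12). That means finishing by day 12, i.e. starting by 12 − 6 = day 6.
For balance pass: localization (must start by day 6); QA pass (must start by day 15). The most restrictive is day 6; with a 1-day duration, balance pass must start by day 5.

5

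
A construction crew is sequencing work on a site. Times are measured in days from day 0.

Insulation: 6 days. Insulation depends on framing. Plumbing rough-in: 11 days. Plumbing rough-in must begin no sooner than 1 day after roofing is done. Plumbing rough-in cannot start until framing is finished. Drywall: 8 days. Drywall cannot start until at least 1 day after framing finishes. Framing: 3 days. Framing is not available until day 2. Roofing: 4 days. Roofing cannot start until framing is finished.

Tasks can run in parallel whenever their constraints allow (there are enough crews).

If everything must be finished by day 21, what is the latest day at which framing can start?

Plumbing rough-in must finish by day 21; it takes 11 days, so it must start by 21 − 11 = day 10.
Roofing feeds into plumbing rough-in (must start by day 10, minus 1-day gap → day 9); so roofing must finish by day 9 and therefore start by day 5.
Insulation must finish by day 21; it takes 6 days, so it must start by 21 − 6 = day 15.
Drywall must finish by day 21; it takes 8 days, so it must start by 21 − 8 = day 13.
Framing must finish in time for roofing (must start by day 5); plumbing rough-in (must start by day 10); insulation (must start by day 15); drywall (must start by day 13, minus 1-day gap → day 12). The tightest is day 5, so framing must start by 5 − 3 = day 2.

2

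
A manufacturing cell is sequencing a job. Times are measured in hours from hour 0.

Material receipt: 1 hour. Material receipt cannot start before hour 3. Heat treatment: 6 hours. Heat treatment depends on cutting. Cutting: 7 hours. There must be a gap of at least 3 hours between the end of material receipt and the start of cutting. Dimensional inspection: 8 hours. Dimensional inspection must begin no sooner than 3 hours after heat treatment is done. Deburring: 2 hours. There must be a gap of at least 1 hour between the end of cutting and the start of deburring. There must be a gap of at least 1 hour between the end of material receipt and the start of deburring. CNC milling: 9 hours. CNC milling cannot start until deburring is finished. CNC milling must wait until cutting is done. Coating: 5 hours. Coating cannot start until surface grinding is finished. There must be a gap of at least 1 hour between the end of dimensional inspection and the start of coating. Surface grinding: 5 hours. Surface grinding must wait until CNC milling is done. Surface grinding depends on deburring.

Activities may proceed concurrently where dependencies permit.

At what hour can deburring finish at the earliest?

Material receipt cannot begin until its own release at hour 3. It runs from hour 3 to 3 + 1 = hour 4.
Cutting waits on material receipt (finishes hour 4, plus 3-hour gap → hour 7), so it starts at hour 7 and finishes at 7 + 7 = hour 14.
Deburring cannot start until cutting (finishes hour 14, plus 1-hour gap → hour 15); material receipt (finishes hour 4, plus 1-hour gap → hour 5). The controlling bound is hour 15, so deburring finishes at 15 + 2 = hour 17.

17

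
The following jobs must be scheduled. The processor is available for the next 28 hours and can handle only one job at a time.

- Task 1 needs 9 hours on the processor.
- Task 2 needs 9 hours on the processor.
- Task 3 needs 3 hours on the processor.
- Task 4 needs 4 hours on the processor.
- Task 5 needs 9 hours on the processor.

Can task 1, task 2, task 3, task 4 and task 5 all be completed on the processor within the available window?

Running back to back, the jobs need 9 + 9 + 3 + 4 + 9 = 34 hours on the processor.
Since 34 > 28, they cannot all fit.

No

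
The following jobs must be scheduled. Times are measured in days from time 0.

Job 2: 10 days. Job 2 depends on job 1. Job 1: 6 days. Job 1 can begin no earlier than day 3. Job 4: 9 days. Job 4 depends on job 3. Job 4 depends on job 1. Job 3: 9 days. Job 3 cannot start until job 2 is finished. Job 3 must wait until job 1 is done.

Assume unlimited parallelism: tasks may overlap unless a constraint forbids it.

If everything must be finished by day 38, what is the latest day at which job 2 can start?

Nothing follows job 4; the deadline of day 38 is its only limit. It must start by 38 − 9 = day 29.
Since job 4 (must start by day 29) depends on it, job 3 must finish by day 29. Backing off its 9-day duration gives a latest start of day 20.
Job 2 must finish before job 3 (must start by day 20). With a 10-day duration, job 2 must start by 20 − 10 = day 10.

10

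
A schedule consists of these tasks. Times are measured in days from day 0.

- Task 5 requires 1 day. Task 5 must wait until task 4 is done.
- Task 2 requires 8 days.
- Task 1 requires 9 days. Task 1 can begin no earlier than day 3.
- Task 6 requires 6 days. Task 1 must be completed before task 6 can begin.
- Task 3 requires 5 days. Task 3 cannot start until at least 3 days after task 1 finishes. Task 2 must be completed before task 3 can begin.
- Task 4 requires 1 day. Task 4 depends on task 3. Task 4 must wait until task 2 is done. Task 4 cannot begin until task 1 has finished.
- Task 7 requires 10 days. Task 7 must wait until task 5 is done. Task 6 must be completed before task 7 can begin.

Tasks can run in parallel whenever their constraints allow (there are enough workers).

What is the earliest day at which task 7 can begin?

22

Task 2 has no prerequisites, so it starts at day 0 and finishes at day 8.
Task 1 waits on its own release at day 3, so it starts at day 3 and finishes at 3 + 9 = day 12.
Task 6 cannot begin until task 1 (finishes day 12). It runs from day 12 to 12 + 6 = day 18.
Task 3 needs all of task 1 (finishes day 12, plus 3-day gap → day 15); task 2 (finishes day 8). That puts its earliest start at day 15; it finishes at 15 + 5 = day 20.
Task 4 has to wait for task 3 (finishes day 20); task 2 (finishes day 8); task 1 (finishes day 12). The latest of these is day 20, so task 4 runs day 20 to 20 + 1 = day 21.
Task 5 cannot begin until task 4 (finishes day 21). It runs from day 21 to 21 + 1 = day 22.
Task 7 waits on task 5 (finishes day 22); task 6 (finishes day 18). The latest of these is day 22, which is the earliest task 7 can start.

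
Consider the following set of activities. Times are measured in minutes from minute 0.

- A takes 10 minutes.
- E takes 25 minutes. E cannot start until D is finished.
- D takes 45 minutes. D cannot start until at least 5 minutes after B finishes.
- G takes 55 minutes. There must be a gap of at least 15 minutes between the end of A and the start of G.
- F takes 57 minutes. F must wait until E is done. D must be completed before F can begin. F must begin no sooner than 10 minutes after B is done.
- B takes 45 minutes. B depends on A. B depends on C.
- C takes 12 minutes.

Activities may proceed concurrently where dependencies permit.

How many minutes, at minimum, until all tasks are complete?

C has no prerequisites, so it starts at minute 0 and finishes at minute 12.
A can start immediately at minute 0; it finishes at minute 10.
G cannot begin until A (finishes minute 10, plus 15-minute gap → minute 25). It runs from minute 25 to 25 + 55 = minute 80.
B needs all of A (finishes minute 10); C (finishes minute 12). That puts its earliest start at minute 12; it finishes at 12 + 45 = minute 57.
After B (finishes minute 57, plus 5-minute gap → minute 62), D can start at minute 62 and finishes at minute 107.
After D (finishes minute 107), E can start at minute 107 and finishes at minute 132.
F cannot start until E (finishes minute 132); D (finishes minute 107); B (finishes minute 57, plus 10-minute gap → minute 67). The controlling bound is minute 132, so F finishes at 132 + 57 = minute 189.
All tasks are finished once the last one completes. Finish times: A at 10, B at 57, C at 12, D at 107, E at 132, F at 189, G at 80. The latest is minute 189.

189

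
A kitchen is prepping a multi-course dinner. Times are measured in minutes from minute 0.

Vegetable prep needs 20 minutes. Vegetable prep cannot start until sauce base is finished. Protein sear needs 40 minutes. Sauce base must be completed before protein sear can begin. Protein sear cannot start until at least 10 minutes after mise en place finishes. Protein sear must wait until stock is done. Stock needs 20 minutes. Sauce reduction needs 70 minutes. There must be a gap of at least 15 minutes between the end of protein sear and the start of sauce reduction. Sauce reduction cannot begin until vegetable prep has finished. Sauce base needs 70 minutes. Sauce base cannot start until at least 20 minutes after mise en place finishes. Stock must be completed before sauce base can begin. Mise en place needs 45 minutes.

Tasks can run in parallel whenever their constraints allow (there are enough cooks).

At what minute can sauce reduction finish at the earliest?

Nothing blocks stock, so it runs from minute 0 to minute 20.
Mise en place can start immediately at minute 0; it finishes at minute 45.
For sauce base: mise en place (finishes minute 45, plus 20-minute gap → minute 65); stock (finishes minute 20). Taking the maximum gives a start of minute 65, and it finishes at 65 + 70 = minute 135.
After sauce base (finishes minute 135), vegetable prep can start at minute 135 and finishes at minute 155.
Protein sear needs all of sauce base (finishes minute 135); mise en place (finishes minute 45, plus 10-minute gap → minute 55); stock (finishes minute 20). That puts its earliest start at minute 135; it finishes at 135 + 40 = minute 175.
Sauce reduction needs all of protein sear (finishes minute 175, plus 15-minute gap → minute 190); vegetable prep (finishes minute 155). That puts its earliest start at minute 190; it finishes at 190 + 70 = minute 260.

260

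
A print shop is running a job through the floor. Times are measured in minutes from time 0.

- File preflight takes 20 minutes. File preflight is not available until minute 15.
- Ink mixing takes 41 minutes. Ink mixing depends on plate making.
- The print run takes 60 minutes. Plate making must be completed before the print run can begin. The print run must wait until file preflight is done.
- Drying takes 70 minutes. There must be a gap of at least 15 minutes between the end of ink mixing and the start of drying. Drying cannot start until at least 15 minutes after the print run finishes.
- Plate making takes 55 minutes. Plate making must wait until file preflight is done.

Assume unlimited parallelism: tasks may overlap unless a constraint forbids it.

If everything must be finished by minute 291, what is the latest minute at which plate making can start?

Drying has no dependents, so it just needs to finish by minute 291. Starting by 291 − 70 = minute 221 achieves that.
Ink mixing feeds into drying (must start by minute 221, minus 15-minute gap → minute 206); so ink mixing must finish by minute 206 and therefore start by minute 165.
The print run has to be done before drying (must start by minute 221, minus 15-minute gap → minute 206). That means finishing by minute 206, i.e. starting by 206 − 60 = minute 146.
Plate making has several dependents: ink mixing (must start by minute 165); the print run (must start by minute 146). The earliest of those limits is minute 146, so plate making must start by 146 − 55 = minute 91.

91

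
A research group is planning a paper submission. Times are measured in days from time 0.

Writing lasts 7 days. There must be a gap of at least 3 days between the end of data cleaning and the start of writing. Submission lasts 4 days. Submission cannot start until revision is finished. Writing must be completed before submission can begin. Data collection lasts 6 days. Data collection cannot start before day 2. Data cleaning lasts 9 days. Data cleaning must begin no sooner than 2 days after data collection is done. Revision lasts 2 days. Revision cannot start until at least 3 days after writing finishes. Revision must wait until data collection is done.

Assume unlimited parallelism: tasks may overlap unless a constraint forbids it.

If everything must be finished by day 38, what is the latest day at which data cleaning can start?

Nothing follows submission; the deadline of day 38 is its only limit. It must start by 38 − 4 = day 34.
Revision must finish before submission (must start by day 34). With a 2-day duration, revision must start by 34 − 2 = day 32.
Writing has several dependents: revision (must start by day 32, minus 3-day gap → day 29); submission (must start by day 34). The earliest of those limits is day 29, so writing must start by 29 − 7 = day 22.
Data cleaning has to be done before writing (must start by day 22, minus 3-day gap → day 19). That means finishing by day 19, i.e. starting by 19 − 9 = day 10.

10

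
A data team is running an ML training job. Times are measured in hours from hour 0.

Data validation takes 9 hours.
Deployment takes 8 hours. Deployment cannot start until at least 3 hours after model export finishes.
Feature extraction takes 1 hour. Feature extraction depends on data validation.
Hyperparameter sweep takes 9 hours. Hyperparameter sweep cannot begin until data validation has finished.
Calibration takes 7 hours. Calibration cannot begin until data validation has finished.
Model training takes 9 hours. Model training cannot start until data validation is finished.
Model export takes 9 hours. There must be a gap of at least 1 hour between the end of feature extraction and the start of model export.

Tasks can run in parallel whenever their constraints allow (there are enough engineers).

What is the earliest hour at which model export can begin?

11

Data validation has no prerequisites, so it starts at hour 0 and finishes at hour 9.
Feature extraction waits on data validation (finishes hour 9), so it starts at hour 9 and finishes at 9 + 1 = hour 10.
Model export waits on feature extraction (finishes hour 10, plus 1-hour gap → hour 11), so the earliest it can start is hour 11.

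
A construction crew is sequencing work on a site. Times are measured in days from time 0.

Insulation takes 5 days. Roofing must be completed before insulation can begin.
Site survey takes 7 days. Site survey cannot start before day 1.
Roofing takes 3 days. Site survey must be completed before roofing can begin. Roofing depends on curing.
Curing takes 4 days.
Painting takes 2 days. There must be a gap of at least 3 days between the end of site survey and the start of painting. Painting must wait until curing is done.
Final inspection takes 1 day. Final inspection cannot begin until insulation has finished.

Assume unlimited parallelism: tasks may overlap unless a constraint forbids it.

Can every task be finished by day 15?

No

Curing has no prerequisites, so it starts at day 0 and finishes at day 4.
Site survey cannot begin until its own release at day 1. It runs from day 1 to 1 + 7 = day 8.
For painting: site survey (finishes day 8, plus 3-day gap → day 11); curing (finishes day 4). Taking the maximum gives a start of day 11, and it finishes at 11 + 2 = day 13.
Roofing cannot start until site survey (finishes day 8); curing (finishes day 4). The controlling bound is day 8, so roofing finishes at 8 + 3 = day 11.
Insulation cannot begin until roofing (finishes day 11). It runs from day 11 to 11 + 5 = day 16.
Final inspection waits on insulation (finishes day 16), so it starts at day 16 and finishes at 16 + 1 = day 17.
The earliest everything can be done is day 17, which is after the deadline of 15, so it is not possible.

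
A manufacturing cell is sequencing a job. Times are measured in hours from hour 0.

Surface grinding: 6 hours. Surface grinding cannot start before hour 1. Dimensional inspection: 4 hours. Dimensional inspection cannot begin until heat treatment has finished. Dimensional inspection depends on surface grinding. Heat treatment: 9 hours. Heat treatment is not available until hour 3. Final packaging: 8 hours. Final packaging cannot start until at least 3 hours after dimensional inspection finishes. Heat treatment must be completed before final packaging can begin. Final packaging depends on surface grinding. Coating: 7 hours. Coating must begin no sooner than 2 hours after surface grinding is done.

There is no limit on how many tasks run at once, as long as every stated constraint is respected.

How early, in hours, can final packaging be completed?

27

Surface grinding cannot begin until its own release at hour 1. It runs from hour 1 to 1 + 6 = hour 7.
After its own release at hour 3, heat treatment can start at hour 3 and finishes at hour 12.
For dimensional inspection: heat treatment (finishes hour 12); surface grinding (finishes hour 7). Taking the maximum gives a start of hour 12, and it finishes at 12 + 4 = hour 16.
For final packaging: dimensional inspection (finishes hour 16, plus 3-hour gap → hour 19); heat treatment (finishes hour 12); surface grinding (finishes hour 7). Taking the maximum gives a start of hour 19, and it finishes at 19 + 8 = hour 27.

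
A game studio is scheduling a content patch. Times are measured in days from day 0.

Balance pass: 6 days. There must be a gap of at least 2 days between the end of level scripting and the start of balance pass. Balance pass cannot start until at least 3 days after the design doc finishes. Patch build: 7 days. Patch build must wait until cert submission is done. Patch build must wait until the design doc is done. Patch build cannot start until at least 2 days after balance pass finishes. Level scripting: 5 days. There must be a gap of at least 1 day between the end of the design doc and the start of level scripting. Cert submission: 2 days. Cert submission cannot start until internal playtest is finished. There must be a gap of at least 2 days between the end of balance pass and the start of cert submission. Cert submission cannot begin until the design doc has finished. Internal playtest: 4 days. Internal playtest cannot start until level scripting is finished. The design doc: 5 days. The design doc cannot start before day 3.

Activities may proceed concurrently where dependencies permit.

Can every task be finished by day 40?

The design doc cannot begin until its own release at day 3. It runs from day 3 to 3 + 5 = day 8.
After the design doc (finishes day 8, plus 1-day gap → day 9), level scripting can start at day 9 and finishes at day 14.
For balance pass: level scripting (finishes day 14, plus 2-day gap → day 16); the design doc (finishes day 8, plus 3-day gap → day 11). Taking the maximum gives a start of day 16, and it finishes at 16 + 6 = day 22.
Internal playtest waits on level scripting (finishes day 14), so it starts at day 14 and finishes at 14 + 4 = day 18.
For cert submission: internal playtest (finishes day 18); balance pass (finishes day 22, plus 2-day gap → day 24); the design doc (finishes day 8). Taking the maximum gives a start of day 24, and it finishes at 24 + 2 = day 26.
Patch build has to wait for cert submission (finishes day 26); the design doc (finishes day 8); balance pass (finishes day 22, plus 2-day gap → day 24). The latest of these is day 26, so patch build runs day 26 to 26 + 7 = day 33.
Every task is finished by day 33, which is no later than the deadline of 40, so the schedule is feasible.

Yes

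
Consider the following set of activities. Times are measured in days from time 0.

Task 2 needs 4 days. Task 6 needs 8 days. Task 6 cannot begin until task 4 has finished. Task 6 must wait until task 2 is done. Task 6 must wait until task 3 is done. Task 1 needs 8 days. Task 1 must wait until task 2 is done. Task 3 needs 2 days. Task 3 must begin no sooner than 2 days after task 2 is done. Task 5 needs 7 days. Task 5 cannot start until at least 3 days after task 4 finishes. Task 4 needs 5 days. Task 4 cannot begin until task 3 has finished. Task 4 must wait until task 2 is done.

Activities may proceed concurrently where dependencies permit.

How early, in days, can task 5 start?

16

Task 2 can start immediately at day 0; it finishes at day 4.
Task 3 cannot begin until task 2 (finishes day 4, plus 2-day gap → day 6). It runs from day 6 to 6 + 2 = day 8.
Task 4 has to wait for task 3 (finishes day 8); task 2 (finishes day 4). The latest of these is day 8, so task 4 runs day 8 to 8 + 5 = day 13.
Task 5 waits on task 4 (finishes day 13, plus 3-day gap → day 16), so the earliest it can start is day 16.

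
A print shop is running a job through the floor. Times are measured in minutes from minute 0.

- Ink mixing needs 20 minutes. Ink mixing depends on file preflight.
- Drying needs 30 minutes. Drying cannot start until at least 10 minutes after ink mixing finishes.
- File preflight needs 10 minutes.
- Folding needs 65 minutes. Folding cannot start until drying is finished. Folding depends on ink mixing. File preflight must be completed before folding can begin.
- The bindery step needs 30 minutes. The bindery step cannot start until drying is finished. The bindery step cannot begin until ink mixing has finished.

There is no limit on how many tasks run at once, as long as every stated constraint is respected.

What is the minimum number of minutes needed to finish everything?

135

Nothing blocks file preflight, so it runs from minute 0 to minute 10.
Ink mixing waits on file preflight (finishes minute 10), so it starts at minute 10 and finishes at 10 + 20 = minute 30.
Drying waits on ink mixing (finishes minute 30, plus 10-minute gap → minute 40), so it starts at minute 40 and finishes at 40 + 30 = minute 70.
The bindery step cannot start until drying (finishes minute 70); ink mixing (finishes minute 30). The controlling bound is minute 70, so the bindery step finishes at 70 + 30 = minute 100.
Folding has to wait for drying (finishes minute 70); ink mixing (finishes minute 30); file preflight (finishes minute 10). The latest of these is minute 70, so folding runs minute 70 to 70 + 65 = minute 135.
All tasks are finished once the last one completes. Finish times: File preflight at 10, Ink mixing at 30, Drying at 70, Folding at 135, The bindery step at 100. The latest is minute 135.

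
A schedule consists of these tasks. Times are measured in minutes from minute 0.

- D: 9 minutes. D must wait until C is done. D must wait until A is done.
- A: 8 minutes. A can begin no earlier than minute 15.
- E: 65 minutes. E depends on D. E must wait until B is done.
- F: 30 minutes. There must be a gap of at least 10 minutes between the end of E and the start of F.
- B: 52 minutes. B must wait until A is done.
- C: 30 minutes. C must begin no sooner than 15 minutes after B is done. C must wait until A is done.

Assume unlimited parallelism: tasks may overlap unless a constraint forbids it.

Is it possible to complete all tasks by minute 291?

A cannot begin until its own release at minute 15. It runs from minute 15 to 15 + 8 = minute 23.
B waits on A (finishes minute 23), so it starts at minute 23 and finishes at 23 + 52 = minute 75.
C needs all of B (finishes minute 75, plus 15-minute gap → minute 90); A (finishes minute 23). That puts its earliest start at minute 90; it finishes at 90 + 30 = minute 120.
For D: C (finishes minute 120); A (finishes minute 23). Taking the maximum gives a start of minute 120, and it finishes at 120 + 9 = minute 129.
E cannot start until D (finishes minute 129); B (finishes minute 75). The controlling bound is minute 129, so E finishes at 129 + 65 = minute 194.
After E (finishes minute 194, plus 10-minute gap → minute 204), F can start at minute 204 and finishes at minute 234.
Every task is finished by minute 234, which is no later than the deadline of 291, so the schedule is feasible.

Yes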